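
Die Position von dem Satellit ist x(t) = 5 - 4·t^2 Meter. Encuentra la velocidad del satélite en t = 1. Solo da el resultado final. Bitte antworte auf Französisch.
La réponse est -8.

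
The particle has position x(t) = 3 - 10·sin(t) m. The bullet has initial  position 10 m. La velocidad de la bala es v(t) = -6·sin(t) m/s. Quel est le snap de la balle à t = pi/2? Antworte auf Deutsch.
Wir müssen unsere Gleichung für die Geschwindigkeit v(t) = -6·sin(t) 3-mal ableiten. Mit d/dt von v(t) finden wir a(t) = -6·cos(t). Die Ableitung von der Beschleunigung ergibt den Ruck: j(t) = 6·sin(t). Die Ableitung von dem Ruck ergibt den Snap: s(t) = 6·cos(t). Wir haben den Snap s(t) = 6·cos(t). Durch Einsetzen von t = pi/2: s(pi/2) = 0.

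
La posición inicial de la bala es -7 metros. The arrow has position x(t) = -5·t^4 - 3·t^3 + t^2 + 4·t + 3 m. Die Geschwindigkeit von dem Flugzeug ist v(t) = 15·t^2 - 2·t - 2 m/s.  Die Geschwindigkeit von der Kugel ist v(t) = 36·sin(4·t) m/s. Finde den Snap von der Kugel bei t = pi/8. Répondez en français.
Nous devons dériver notre équation de la vitesse v(t) = 36·sin(4·t) 3 fois. En prenant d/dt de v(t), nous trouvons a(t) = 144·cos(4·t). En dérivant l'accélération, nous obtenons le jerk: j(t) = -576·sin(4·t). En prenant d/dt de j(t), nous trouvons s(t) = -2304·cos(4·t). En utilisant s(t) = -2304·cos(4·t) et en substituant t = pi/8, nous trouvons s = 0.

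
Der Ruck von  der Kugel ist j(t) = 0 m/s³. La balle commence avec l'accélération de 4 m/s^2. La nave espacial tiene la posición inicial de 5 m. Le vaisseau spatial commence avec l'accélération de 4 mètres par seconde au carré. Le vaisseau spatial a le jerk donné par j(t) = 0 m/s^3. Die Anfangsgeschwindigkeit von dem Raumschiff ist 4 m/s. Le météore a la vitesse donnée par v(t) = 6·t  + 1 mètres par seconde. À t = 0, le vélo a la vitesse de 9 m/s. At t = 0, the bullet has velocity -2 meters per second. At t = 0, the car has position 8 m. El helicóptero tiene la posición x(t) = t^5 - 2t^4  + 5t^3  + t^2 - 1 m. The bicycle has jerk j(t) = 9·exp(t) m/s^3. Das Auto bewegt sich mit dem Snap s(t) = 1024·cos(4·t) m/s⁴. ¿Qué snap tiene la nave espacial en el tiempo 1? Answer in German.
Wir müssen unsere Gleichung für den Ruck j(t) = 0 1-mal ableiten. Durch Ableiten von dem Ruck erhalten wir den Snap: s(t) = 0. Aus der Gleichung für den Snap s(t) = 0, setzen wir t = 1 ein und erhalten s = 0.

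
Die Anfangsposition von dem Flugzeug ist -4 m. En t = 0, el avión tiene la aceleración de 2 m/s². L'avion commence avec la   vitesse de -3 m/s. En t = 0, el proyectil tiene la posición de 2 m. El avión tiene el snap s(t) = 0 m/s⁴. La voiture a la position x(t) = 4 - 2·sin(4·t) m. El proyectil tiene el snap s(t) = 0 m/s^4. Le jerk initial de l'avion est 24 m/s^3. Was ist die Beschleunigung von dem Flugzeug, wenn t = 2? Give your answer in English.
We must find the integral of our snap equation s(t) = 0 2 times. Integrating snap and using the initial condition j(0) = 24, we get j(t) = 24. Integrating jerk and using the initial condition a(0) = 2, we get a(t) = 24·t + 2. We have acceleration a(t) = 24·t + 2. Substituting t = 2: a(2) = 50.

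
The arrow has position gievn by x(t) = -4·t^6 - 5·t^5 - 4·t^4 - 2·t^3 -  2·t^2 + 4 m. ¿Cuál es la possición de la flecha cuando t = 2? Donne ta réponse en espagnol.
De la ecuación de la posición x(t) = -4·t^6 - 5·t^5 - 4·t^4 - 2·t^3 - 2·t^2 + 4, sustituimos t = 2 para obtener x = -500.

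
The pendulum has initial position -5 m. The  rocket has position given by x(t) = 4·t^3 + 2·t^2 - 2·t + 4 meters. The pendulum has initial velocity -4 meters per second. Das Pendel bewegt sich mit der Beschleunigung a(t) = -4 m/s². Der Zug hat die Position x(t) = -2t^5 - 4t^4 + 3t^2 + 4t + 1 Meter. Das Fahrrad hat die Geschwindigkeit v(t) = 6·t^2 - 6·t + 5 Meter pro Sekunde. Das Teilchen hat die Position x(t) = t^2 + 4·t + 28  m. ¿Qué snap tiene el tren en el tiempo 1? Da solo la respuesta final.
La respuesta es -336.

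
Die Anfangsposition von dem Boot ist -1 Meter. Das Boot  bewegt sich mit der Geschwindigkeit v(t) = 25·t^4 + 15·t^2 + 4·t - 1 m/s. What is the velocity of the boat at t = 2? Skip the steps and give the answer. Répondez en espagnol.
La respuesta es 467.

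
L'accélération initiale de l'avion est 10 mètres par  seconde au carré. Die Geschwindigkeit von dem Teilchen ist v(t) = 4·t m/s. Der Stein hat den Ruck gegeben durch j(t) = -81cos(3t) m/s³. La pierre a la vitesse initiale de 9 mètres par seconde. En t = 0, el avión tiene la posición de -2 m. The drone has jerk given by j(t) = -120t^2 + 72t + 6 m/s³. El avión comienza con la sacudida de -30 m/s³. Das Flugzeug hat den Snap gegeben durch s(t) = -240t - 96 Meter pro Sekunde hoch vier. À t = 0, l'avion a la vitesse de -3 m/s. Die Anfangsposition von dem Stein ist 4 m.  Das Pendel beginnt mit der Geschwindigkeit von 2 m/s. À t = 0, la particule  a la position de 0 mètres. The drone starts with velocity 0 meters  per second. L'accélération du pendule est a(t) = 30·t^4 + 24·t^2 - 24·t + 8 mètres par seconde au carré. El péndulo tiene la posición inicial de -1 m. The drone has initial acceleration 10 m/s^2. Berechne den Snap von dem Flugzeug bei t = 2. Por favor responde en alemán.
Aus der Gleichung für den Snap s(t) = -240·t - 96, setzen wir t = 2 ein und erhalten s = -576.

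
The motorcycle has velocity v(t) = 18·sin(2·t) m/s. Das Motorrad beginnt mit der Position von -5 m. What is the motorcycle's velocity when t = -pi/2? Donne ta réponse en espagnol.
Tenemos la velocidad v(t) = 18·sin(2·t). Sustituyendo t = -pi/2: v(-pi/2) = 0.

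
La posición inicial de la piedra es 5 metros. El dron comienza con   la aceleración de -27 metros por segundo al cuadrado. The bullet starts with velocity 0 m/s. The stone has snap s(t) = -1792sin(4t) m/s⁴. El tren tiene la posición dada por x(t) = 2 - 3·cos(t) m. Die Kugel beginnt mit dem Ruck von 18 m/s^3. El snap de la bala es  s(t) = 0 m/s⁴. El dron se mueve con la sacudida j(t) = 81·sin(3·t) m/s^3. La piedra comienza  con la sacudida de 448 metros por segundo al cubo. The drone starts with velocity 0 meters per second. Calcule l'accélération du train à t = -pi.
Nous devons dériver notre équation de la position x(t) = 2 - 3·cos(t) 2 fois. En dérivant la position, nous obtenons la vitesse: v(t) = 3·sin(t). En prenant d/dt de v(t), nous trouvons a(t) = 3·cos(t). De l'équation de l'accélération a(t) = 3·cos(t), nous substituons t = -pi pour obtenir a = -3.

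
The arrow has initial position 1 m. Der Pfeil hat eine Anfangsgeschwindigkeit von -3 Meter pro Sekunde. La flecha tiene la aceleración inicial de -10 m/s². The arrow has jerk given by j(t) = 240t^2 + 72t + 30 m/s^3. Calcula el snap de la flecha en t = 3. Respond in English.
To solve this, we need to take 1 derivative of our jerk equation j(t) = 240·t^2 + 72·t + 30. Differentiating jerk, we get snap: s(t) = 480·t + 72. Using s(t) = 480·t + 72 and substituting t = 3, we find s = 1512.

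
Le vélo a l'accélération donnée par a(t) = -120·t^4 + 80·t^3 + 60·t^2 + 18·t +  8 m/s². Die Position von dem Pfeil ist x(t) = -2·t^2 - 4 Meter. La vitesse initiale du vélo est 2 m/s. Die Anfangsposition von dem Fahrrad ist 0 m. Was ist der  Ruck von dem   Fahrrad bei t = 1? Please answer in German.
Ausgehend von der Beschleunigung a(t) = -120·t^4 + 80·t^3 + 60·t^2 + 18·t + 8, nehmen wir 1 Ableitung. Die Ableitung von der Beschleunigung ergibt den Ruck: j(t) = -480·t^3 + 240·t^2 + 120·t + 18. Mit j(t) = -480·t^3 + 240·t^2 + 120·t + 18 und Einsetzen von t = 1, finden wir j = -102.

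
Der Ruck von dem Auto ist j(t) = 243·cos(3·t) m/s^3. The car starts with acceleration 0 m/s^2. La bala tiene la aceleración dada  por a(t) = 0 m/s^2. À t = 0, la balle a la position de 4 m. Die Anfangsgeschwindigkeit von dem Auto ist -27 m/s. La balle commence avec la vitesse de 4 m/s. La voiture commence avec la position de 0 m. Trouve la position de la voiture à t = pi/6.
Nous devons trouver la primitive de notre équation du jerk j(t) = 243·cos(3·t) 3 fois. En intégrant le jerk et en utilisant la condition initiale a(0) = 0, nous obtenons a(t) = 81·sin(3·t). En intégrant l'accélération et en utilisant la condition initiale v(0) = -27, nous obtenons v(t) = -27·cos(3·t). En intégrant la vitesse et en utilisant la condition initiale x(0) = 0, nous obtenons x(t) = -9·sin(3·t). Nous avons la position x(t) = -9·sin(3·t). En substituant t = pi/6: x(pi/6) = -9.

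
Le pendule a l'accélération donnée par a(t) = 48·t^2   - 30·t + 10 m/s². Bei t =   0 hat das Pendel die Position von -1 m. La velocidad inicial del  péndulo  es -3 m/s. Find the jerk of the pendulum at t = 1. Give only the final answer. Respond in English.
j(1) = 66.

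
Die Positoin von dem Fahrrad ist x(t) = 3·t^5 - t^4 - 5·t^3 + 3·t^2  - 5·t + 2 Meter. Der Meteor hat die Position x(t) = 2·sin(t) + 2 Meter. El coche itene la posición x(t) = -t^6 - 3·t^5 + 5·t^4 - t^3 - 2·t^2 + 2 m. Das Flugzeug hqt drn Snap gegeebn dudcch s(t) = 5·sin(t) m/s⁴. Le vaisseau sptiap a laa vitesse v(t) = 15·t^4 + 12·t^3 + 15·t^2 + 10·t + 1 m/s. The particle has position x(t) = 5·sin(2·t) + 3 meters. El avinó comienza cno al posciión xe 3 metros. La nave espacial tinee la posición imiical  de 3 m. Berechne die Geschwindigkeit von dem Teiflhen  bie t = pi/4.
Um dies zu lösen, müssen wir 1 Ableitung unserer Gleichung für die Position x(t) = 5·sin(2·t) + 3 nehmen. Die Ableitung von der Position ergibt die Geschwindigkeit: v(t) = 10·cos(2·t). Mit v(t) = 10·cos(2·t) und Einsetzen von t = pi/4, finden wir v = 0.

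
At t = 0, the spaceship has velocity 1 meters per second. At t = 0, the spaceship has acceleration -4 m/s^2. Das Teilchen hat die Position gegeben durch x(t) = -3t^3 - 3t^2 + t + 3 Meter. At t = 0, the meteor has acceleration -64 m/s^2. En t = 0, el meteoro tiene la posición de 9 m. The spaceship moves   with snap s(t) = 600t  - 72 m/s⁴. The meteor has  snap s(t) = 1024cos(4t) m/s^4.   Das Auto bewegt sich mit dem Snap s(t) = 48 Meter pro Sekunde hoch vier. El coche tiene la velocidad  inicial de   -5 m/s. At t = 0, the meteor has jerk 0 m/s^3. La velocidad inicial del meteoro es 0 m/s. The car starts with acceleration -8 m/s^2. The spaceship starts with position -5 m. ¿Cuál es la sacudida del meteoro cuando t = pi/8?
Necesitamos integrar nuestra ecuación del snap s(t) = 1024·cos(4·t) 1 vez. La integral del snap, con j(0) = 0, da la sacudida: j(t) = 256·sin(4·t). De la ecuación de la sacudida j(t) = 256·sin(4·t), sustituimos t = pi/8 para obtener j = 256.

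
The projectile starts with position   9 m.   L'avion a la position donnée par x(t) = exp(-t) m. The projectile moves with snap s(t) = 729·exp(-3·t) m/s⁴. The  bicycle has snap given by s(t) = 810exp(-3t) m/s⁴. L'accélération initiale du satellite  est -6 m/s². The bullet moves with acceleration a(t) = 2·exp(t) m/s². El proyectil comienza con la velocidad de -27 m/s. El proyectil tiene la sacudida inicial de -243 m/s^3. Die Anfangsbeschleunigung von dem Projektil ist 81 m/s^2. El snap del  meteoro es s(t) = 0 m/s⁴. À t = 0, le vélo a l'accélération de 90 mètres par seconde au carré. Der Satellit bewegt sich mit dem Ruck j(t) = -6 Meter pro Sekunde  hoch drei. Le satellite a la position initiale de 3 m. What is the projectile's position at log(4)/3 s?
Starting from snap s(t) = 729·exp(-3·t), we take 4 antiderivatives. Taking ∫s(t)dt and applying j(0) = -243, we find j(t) = -243·exp(-3·t). Taking ∫j(t)dt and applying a(0) = 81, we find a(t) = 81·exp(-3·t). The antiderivative of acceleration is velocity. Using v(0) = -27, we get v(t) = -27·exp(-3·t). Taking ∫v(t)dt and applying x(0) = 9, we find x(t) = 9·exp(-3·t). Using x(t) = 9·exp(-3·t) and substituting t = log(4)/3, we find x = 9/4.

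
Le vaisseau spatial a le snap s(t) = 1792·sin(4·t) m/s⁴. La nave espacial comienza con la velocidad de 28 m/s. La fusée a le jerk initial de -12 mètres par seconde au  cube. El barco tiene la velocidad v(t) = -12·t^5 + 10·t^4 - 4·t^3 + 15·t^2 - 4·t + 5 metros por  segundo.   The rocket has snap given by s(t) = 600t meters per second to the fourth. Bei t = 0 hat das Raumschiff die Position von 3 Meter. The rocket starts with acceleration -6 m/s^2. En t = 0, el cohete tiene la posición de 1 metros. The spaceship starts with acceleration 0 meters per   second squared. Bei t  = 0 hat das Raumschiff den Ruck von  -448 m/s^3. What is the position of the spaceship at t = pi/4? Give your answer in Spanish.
Debemos encontrar la integral de nuestra ecuación del snap s(t) = 1792·sin(4·t) 4 veces. Integrando el snap y usando la condición inicial j(0) = -448, obtenemos j(t) = -448·cos(4·t). Integrando la sacudida y usando la condición inicial a(0) = 0, obtenemos a(t) = -112·sin(4·t). Integrando la aceleración y usando la condición inicial v(0) = 28, obtenemos v(t) = 28·cos(4·t). La antiderivada de la velocidad, con x(0) = 3, da la posición: x(t) = 7·sin(4·t) + 3. De la ecuación de la posición x(t) = 7·sin(4·t) + 3, sustituimos t = pi/4 para obtener x = 3.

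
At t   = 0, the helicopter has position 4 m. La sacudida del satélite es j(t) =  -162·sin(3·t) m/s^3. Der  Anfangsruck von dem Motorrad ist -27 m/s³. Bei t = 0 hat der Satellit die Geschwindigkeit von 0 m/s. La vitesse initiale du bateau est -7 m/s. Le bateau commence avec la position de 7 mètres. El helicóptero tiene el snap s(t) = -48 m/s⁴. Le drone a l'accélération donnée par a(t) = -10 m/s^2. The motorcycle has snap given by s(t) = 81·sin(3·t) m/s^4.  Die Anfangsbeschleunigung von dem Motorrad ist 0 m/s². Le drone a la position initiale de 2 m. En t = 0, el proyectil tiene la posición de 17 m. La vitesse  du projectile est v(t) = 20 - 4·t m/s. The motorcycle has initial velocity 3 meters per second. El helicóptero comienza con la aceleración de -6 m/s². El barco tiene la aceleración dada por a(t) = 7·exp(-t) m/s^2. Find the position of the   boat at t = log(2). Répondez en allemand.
Wir müssen unsere Gleichung für die Beschleunigung a(t) = 7·exp(-t) 2-mal integrieren. Die Stammfunktion von der Beschleunigung, mit v(0) = -7, ergibt die Geschwindigkeit: v(t) = -7·exp(-t). Die Stammfunktion von der Geschwindigkeit ist die Position. Mit x(0) = 7 erhalten wir x(t) = 7·exp(-t). Aus der Gleichung für die Position x(t) = 7·exp(-t), setzen wir t = log(2) ein und erhalten x = 7/2.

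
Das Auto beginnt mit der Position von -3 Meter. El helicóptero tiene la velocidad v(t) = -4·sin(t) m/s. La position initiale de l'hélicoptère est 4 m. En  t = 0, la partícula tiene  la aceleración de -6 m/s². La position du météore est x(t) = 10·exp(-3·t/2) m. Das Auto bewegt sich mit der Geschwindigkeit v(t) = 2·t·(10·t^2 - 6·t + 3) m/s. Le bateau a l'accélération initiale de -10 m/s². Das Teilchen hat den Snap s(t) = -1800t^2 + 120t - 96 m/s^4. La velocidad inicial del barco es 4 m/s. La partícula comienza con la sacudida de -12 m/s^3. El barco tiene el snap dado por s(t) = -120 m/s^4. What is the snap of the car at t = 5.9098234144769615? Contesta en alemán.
Wir müssen unsere Gleichung für die Geschwindigkeit v(t) = 2·t·(10·t^2 - 6·t + 3) 3-mal ableiten. Mit d/dt von v(t) finden wir a(t) = 20·t^2 + 2·t·(20·t - 6) - 12·t + 6. Die Ableitung von der Beschleunigung ergibt den Ruck: j(t) = 120·t - 24. Die Ableitung von dem Ruck ergibt den Snap: s(t) = 120. Wir haben den Snap s(t) = 120. Durch Einsetzen von t = 5.9098234144769615: s(5.9098234144769615) = 120.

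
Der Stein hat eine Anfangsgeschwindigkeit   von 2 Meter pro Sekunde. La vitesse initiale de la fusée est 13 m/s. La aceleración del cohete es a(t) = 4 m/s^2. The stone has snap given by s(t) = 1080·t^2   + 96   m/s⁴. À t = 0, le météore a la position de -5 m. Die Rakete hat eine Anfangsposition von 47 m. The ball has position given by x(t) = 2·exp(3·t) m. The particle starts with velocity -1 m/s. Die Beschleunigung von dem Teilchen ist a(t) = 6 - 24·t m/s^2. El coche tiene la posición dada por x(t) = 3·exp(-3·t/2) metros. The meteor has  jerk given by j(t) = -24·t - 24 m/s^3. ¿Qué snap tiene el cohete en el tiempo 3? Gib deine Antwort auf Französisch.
Pour résoudre ceci, nous devons prendre 2 dérivées de notre équation de l'accélération a(t) = 4. En prenant d/dt de a(t), nous trouvons j(t) = 0. En dérivant le jerk, nous obtenons le snap: s(t) = 0. De l'équation du snap s(t) = 0, nous substituons t = 3 pour obtenir s = 0.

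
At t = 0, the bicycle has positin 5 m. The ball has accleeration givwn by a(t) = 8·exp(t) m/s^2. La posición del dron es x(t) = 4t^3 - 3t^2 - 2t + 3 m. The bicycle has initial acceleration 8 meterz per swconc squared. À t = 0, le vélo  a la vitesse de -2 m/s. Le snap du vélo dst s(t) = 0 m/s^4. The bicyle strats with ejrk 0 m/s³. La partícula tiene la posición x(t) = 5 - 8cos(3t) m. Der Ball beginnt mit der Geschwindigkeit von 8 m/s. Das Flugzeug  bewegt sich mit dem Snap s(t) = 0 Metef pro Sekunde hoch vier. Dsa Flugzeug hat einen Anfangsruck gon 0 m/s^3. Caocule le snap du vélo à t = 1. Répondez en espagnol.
De la ecuación del snap s(t) = 0, sustituimos t = 1 para obtener s = 0.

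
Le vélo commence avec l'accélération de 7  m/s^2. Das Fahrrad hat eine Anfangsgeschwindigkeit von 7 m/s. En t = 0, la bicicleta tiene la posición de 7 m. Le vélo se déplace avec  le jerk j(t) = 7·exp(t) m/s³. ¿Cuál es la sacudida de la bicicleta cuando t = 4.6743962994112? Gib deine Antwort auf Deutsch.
Mit j(t) = 7·exp(t) und Einsetzen von t = 4.6743962994112, finden wir j = 750.174951854379.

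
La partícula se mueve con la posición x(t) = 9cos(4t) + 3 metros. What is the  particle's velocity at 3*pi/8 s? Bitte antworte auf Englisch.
We must differentiate our position equation x(t) = 9·cos(4·t) + 3 1 time. Differentiating position, we get velocity: v(t) = -36·sin(4·t). From the given velocity equation v(t) = -36·sin(4·t), we substitute t = 3*pi/8 to get v = 36.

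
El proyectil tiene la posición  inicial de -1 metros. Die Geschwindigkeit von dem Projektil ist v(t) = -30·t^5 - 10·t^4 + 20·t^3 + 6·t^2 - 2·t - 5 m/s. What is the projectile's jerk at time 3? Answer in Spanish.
Debemos derivar nuestra ecuación de la velocidad v(t) = -30·t^5 - 10·t^4 + 20·t^3 + 6·t^2 - 2·t - 5 2 veces. Tomando d/dt de v(t), encontramos a(t) = -150·t^4 - 40·t^3 + 60·t^2 + 12·t - 2. Tomando d/dt de a(t), encontramos j(t) = -600·t^3 - 120·t^2 + 120·t + 12. Tenemos la sacudida j(t) = -600·t^3 - 120·t^2 + 120·t + 12. Sustituyendo t = 3: j(3) = -16908.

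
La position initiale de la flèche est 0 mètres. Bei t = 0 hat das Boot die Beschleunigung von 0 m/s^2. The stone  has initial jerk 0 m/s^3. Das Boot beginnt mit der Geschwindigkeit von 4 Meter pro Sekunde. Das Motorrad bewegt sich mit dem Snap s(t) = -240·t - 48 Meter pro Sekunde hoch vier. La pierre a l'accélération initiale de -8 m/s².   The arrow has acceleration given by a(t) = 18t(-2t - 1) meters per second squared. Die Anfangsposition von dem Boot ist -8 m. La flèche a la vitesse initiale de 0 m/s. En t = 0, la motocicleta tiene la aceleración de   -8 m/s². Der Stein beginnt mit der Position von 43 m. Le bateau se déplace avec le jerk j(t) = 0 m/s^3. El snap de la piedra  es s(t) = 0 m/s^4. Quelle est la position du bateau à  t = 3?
Pour résoudre ceci, nous devons prendre 3 primitives de notre équation du jerk j(t) = 0. En intégrant le jerk et en utilisant la condition initiale a(0) = 0, nous obtenons a(t) = 0. L'intégrale de l'accélération est la vitesse. En utilisant v(0) = 4, nous obtenons v(t) = 4. En intégrant la vitesse et en utilisant la condition initiale x(0) = -8, nous obtenons x(t) = 4·t - 8. De l'équation de la position x(t) = 4·t - 8, nous substituons t = 3 pour obtenir x = 4.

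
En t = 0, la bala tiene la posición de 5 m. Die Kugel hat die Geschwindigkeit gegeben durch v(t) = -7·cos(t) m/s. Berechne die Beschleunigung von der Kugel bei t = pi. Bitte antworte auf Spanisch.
Debemos derivar nuestra ecuación de la velocidad v(t) = -7·cos(t) 1 vez. La derivada de la velocidad da la aceleración: a(t) = 7·sin(t). Tenemos la aceleración a(t) = 7·sin(t). Sustituyendo t = pi: a(pi) = 0.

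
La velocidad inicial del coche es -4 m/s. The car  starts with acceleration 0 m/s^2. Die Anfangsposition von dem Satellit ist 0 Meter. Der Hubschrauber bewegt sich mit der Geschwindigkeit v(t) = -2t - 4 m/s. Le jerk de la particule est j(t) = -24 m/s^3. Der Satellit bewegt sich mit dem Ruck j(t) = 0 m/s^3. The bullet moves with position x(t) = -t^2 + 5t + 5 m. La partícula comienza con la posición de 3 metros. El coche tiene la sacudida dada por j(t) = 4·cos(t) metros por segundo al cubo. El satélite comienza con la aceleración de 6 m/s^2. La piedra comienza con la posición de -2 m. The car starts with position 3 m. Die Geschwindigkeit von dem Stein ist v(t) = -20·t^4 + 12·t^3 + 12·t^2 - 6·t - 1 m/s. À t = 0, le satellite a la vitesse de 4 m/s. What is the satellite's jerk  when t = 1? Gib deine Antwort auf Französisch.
Nous avons le jerk j(t) = 0. En substituant t = 1: j(1) = 0.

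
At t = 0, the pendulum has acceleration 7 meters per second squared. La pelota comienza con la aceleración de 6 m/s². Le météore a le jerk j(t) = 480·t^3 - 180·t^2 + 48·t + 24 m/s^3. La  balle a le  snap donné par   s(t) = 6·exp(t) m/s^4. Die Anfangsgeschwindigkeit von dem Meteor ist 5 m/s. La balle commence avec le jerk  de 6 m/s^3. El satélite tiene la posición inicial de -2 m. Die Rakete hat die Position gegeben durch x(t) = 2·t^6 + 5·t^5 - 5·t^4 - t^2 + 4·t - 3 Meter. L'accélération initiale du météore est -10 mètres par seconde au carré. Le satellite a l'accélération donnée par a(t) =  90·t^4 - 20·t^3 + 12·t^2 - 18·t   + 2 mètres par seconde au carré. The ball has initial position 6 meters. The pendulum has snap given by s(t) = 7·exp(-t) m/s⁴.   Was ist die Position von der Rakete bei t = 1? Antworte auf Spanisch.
Usando x(t) = 2·t^6 + 5·t^5 - 5·t^4 - t^2 + 4·t - 3 y sustituyendo t = 1, encontramos x = 2.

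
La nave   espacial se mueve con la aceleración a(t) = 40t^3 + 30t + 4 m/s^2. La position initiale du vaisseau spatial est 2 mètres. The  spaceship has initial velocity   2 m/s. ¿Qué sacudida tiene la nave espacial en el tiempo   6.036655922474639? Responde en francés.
En partant de l'accélération a(t) = 40·t^3 + 30·t + 4, nous prenons 1 dérivée. En prenant d/dt de a(t), nous trouvons j(t) = 120·t^2 + 30. En utilisant j(t) = 120·t^2 + 30 et en substituant t = 6.036655922474639, nous trouvons j = 4402.94576716178.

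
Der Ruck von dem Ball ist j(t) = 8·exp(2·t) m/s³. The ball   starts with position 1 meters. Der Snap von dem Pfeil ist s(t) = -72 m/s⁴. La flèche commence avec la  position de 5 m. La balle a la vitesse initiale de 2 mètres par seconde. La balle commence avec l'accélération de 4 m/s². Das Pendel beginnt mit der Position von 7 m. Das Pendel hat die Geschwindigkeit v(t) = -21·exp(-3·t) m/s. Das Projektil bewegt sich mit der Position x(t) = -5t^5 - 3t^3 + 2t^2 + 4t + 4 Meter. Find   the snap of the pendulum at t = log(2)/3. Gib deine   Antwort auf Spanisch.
Partiendo de la velocidad v(t) = -21·exp(-3·t), tomamos 3 derivadas. La derivada de la velocidad da la aceleración: a(t) = 63·exp(-3·t). Tomando d/dt de a(t), encontramos j(t) = -189·exp(-3·t). Tomando d/dt de j(t), encontramos s(t) = 567·exp(-3·t). Usando s(t) = 567·exp(-3·t) y sustituyendo t = log(2)/3, encontramos s = 567/2.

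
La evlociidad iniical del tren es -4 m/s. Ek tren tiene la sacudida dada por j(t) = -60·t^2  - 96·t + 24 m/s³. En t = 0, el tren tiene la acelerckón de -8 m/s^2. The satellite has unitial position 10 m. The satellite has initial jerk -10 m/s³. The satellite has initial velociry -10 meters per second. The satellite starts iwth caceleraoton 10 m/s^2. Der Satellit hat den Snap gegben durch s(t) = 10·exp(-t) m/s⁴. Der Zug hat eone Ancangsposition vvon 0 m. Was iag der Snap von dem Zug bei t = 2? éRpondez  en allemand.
Wir müssen unsere Gleichung für den Ruck j(t) = -60·t^2 - 96·t + 24 1-mal ableiten. Durch Ableiten von dem Ruck erhalten wir den Snap: s(t) = -120·t - 96. Wir haben den Snap s(t) = -120·t - 96. Durch Einsetzen von t = 2: s(2) = -336.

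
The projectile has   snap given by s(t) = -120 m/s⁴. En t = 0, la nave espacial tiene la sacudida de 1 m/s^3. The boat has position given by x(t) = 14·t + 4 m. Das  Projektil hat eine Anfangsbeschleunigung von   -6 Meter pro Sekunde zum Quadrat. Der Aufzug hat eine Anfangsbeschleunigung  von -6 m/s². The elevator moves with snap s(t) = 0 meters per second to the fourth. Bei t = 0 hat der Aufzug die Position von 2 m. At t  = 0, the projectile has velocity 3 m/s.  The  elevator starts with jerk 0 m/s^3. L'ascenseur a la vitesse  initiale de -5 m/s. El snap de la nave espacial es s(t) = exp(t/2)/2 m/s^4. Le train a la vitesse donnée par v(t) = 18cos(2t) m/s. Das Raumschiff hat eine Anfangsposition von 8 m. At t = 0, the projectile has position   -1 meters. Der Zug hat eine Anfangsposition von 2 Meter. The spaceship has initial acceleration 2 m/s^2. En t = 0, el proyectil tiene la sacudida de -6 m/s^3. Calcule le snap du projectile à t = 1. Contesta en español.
De la ecuación del snap s(t) = -120, sustituimos t = 1 para obtener s = -120.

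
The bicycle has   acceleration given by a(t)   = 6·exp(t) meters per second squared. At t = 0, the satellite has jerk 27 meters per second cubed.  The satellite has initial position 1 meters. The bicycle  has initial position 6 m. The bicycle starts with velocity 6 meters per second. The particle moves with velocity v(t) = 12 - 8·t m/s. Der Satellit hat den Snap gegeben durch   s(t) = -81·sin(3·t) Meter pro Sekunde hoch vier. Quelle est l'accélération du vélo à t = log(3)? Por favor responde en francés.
En utilisant a(t) = 6·exp(t) et en substituant t = log(3), nous trouvons a = 18.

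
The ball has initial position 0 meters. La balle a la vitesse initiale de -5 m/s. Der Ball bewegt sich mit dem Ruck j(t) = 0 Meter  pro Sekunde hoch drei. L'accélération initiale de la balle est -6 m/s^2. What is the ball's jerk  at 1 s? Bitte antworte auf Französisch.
De l'équation du jerk j(t) = 0, nous substituons t = 1 pour obtenir j = 0.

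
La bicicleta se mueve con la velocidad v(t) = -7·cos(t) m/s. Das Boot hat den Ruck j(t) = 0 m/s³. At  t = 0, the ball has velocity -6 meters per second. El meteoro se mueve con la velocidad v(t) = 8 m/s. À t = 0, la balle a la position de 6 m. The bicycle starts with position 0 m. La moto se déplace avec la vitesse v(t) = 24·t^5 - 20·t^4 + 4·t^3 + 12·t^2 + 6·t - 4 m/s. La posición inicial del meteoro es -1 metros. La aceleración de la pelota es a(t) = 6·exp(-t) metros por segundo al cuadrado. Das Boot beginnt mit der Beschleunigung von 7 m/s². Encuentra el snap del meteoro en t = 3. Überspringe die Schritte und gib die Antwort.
s(3) = 0.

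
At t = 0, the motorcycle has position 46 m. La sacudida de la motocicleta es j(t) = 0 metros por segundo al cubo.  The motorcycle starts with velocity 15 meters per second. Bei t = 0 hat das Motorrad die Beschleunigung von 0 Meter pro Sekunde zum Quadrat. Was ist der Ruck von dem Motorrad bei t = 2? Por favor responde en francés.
Nous avons le jerk j(t) = 0. En substituant t = 2: j(2) = 0.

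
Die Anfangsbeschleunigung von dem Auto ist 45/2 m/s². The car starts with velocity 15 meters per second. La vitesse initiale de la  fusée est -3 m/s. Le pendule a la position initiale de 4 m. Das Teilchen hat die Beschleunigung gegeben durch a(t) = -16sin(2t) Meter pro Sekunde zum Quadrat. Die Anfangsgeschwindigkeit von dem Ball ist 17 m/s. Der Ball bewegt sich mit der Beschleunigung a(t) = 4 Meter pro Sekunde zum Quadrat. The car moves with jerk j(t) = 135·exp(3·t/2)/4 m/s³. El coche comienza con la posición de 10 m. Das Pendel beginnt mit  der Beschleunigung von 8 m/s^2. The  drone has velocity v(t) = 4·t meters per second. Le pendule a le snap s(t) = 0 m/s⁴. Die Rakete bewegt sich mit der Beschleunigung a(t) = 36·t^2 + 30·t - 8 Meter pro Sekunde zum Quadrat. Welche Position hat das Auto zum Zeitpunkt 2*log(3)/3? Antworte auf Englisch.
Starting from jerk j(t) = 135·exp(3·t/2)/4, we take 3 integrals. The antiderivative of jerk, with a(0) = 45/2, gives acceleration: a(t) = 45·exp(3·t/2)/2. The integral of acceleration is velocity. Using v(0) = 15, we get v(t) = 15·exp(3·t/2). Integrating velocity and using the initial condition x(0) = 10, we get x(t) = 10·exp(3·t/2). We have position x(t) = 10·exp(3·t/2). Substituting t = 2*log(3)/3: x(2*log(3)/3) = 30.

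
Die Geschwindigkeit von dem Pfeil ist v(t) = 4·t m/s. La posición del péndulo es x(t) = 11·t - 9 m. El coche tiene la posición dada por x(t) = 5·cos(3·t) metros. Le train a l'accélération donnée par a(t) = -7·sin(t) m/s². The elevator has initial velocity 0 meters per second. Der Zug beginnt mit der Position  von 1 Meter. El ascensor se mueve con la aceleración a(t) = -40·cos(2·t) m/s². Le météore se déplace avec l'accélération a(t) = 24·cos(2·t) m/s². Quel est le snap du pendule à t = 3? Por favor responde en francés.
Pour résoudre ceci, nous devons prendre 4 dérivées de notre équation de la position x(t) = 11·t - 9. En dérivant la position, nous obtenons la vitesse: v(t) = 11. En prenant d/dt de v(t), nous trouvons a(t) = 0. La dérivée de l'accélération donne le jerk: j(t) = 0. La dérivée du jerk donne le snap: s(t) = 0. En utilisant s(t) = 0 et en substituant t = 3, nous trouvons s = 0.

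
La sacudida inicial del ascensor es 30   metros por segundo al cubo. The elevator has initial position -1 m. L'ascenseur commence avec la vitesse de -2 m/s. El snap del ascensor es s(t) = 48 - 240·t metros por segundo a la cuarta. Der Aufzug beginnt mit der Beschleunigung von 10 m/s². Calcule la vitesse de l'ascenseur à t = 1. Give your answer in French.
Nous devons trouver l'intégrale de notre équation du snap s(t) = 48 - 240·t 3 fois. En prenant ∫s(t)dt et en appliquant j(0) = 30, nous trouvons j(t) = -120·t^2 + 48·t + 30. En intégrant le jerk et en utilisant la condition initiale a(0) = 10, nous obtenons a(t) = -40·t^3 + 24·t^2 + 30·t + 10. L'intégrale de l'accélération est la vitesse. En utilisant v(0) = -2, nous obtenons v(t) = -10·t^4 + 8·t^3 + 15·t^2 + 10·t - 2. Nous avons la vitesse v(t) = -10·t^4 + 8·t^3 + 15·t^2 + 10·t - 2. En substituant t = 1: v(1) = 21.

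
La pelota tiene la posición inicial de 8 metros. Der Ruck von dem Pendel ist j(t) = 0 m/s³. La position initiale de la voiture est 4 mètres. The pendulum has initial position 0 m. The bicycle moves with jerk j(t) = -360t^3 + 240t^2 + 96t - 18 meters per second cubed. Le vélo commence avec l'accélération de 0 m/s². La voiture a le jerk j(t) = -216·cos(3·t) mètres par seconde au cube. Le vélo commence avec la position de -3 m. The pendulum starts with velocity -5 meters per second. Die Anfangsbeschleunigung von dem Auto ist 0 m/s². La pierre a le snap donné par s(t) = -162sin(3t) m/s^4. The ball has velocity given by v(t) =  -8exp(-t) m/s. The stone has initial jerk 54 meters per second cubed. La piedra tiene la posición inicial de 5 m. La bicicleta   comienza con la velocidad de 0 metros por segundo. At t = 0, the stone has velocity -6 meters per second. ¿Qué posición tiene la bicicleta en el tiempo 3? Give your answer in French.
En partant du jerk j(t) = -360·t^3 + 240·t^2 + 96·t - 18, nous prenons 3 primitives. L'intégrale du jerk, avec a(0) = 0, donne l'accélération: a(t) = 2·t·(-45·t^3 + 40·t^2 + 24·t - 9). L'intégrale de l'accélération est la vitesse. En utilisant v(0) = 0, nous obtenons v(t) = t^2·(-18·t^3 + 20·t^2 + 16·t - 9). La primitive de la vitesse est la position. En utilisant x(0) = -3, nous obtenons x(t) = -3·t^6 + 4·t^5 + 4·t^4 - 3·t^3 - 3. En utilisant x(t) = -3·t^6 + 4·t^5 + 4·t^4 - 3·t^3 - 3 et en substituant t = 3, nous trouvons x = -975.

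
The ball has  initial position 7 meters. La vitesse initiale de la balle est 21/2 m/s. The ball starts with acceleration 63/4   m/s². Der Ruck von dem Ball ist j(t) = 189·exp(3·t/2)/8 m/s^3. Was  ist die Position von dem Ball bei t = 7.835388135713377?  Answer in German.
Wir müssen unsere Gleichung für den Ruck j(t) = 189·exp(3·t/2)/8 3-mal integrieren. Das Integral von dem Ruck, mit a(0) = 63/4, ergibt die Beschleunigung: a(t) = 63·exp(3·t/2)/4. Mit ∫a(t)dt und Anwendung von v(0) = 21/2, finden wir v(t) = 21·exp(3·t/2)/2. Mit ∫v(t)dt und Anwendung von x(0) = 7, finden wir x(t) = 7·exp(3·t/2). Aus der Gleichung für die Position x(t) = 7·exp(3·t/2), setzen wir t = 7.835388135713377 ein und erhalten x = 890013.893824627.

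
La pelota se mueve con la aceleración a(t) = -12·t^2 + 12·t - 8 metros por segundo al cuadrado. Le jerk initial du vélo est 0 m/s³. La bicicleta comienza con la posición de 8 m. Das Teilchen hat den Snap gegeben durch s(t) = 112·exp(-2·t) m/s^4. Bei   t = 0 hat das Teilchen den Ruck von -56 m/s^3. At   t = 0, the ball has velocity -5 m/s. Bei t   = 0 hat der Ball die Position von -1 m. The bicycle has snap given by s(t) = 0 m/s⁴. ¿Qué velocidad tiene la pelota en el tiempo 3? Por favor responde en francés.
Nous devons trouver la primitive de notre équation de l'accélération a(t) = -12·t^2 + 12·t - 8 1 fois. En prenant ∫a(t)dt et en appliquant v(0) = -5, nous trouvons v(t) = -4·t^3 + 6·t^2 - 8·t - 5. De l'équation de la vitesse v(t) = -4·t^3 + 6·t^2 - 8·t - 5, nous substituons t = 3 pour obtenir v = -83.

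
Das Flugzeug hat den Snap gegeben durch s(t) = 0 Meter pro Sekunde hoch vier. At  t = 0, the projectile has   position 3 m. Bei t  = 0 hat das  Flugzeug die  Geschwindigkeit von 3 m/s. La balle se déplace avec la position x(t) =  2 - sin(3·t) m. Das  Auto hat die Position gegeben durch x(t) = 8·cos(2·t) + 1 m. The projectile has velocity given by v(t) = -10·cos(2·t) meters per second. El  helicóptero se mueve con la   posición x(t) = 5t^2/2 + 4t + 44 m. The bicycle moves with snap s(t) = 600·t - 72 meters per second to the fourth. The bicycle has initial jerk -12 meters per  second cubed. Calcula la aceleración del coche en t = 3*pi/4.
Partiendo de la posición x(t) = 8·cos(2·t) + 1, tomamos 2 derivadas. Derivando la posición, obtenemos la velocidad: v(t) = -16·sin(2·t). La derivada de la velocidad da la aceleración: a(t) = -32·cos(2·t). De la ecuación de la aceleración a(t) = -32·cos(2·t), sustituimos t = 3*pi/4 para obtener a = 0.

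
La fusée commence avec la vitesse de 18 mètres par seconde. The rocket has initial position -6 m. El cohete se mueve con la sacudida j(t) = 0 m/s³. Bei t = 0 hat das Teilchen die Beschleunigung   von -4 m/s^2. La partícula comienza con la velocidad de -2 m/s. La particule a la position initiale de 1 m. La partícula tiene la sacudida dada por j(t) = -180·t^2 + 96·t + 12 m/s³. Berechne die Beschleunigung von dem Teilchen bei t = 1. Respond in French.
En partant du jerk j(t) = -180·t^2 + 96·t + 12, nous prenons 1 primitive. L'intégrale du jerk est l'accélération. En utilisant a(0) = -4, nous obtenons a(t) = -60·t^3 + 48·t^2 + 12·t - 4. En utilisant a(t) = -60·t^3 + 48·t^2 + 12·t - 4 et en substituant t = 1, nous trouvons a = -4.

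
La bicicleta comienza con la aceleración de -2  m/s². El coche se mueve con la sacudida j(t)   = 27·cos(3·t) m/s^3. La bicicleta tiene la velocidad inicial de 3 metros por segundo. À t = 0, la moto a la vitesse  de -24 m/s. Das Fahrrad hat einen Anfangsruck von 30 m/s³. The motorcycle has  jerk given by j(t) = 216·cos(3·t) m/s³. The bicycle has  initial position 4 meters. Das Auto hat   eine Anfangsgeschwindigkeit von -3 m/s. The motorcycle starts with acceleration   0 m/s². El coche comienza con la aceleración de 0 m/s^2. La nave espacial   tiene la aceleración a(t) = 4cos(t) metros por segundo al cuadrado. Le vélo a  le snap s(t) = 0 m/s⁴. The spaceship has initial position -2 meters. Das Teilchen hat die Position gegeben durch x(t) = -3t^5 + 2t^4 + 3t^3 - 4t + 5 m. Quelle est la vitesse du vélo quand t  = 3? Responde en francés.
Nous devons trouver l'intégrale de notre équation du snap s(t) = 0 3 fois. En prenant ∫s(t)dt et en appliquant j(0) = 30, nous trouvons j(t) = 30. En prenant ∫j(t)dt et en appliquant a(0) = -2, nous trouvons a(t) = 30·t - 2. La primitive de l'accélération est la vitesse. En utilisant v(0) = 3, nous obtenons v(t) = 15·t^2 - 2·t + 3. En utilisant v(t) = 15·t^2 - 2·t + 3 et en substituant t = 3, nous trouvons v = 132.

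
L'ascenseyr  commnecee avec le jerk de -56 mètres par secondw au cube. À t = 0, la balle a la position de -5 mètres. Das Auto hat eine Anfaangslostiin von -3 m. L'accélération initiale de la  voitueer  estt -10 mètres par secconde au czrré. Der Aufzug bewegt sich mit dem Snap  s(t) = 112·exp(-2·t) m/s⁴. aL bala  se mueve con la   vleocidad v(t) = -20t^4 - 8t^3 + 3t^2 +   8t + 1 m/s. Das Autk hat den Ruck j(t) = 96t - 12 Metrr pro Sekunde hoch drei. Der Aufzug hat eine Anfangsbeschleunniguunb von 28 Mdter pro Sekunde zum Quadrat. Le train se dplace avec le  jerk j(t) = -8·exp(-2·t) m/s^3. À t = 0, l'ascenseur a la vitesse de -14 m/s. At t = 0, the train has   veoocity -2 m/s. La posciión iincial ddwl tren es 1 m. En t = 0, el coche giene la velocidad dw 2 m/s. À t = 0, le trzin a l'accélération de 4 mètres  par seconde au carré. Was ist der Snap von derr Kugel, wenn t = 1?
Wir müssen unsere Gleichung für die Geschwindigkeit v(t) = -20·t^4 - 8·t^3 + 3·t^2 + 8·t + 1 3-mal ableiten. Durch Ableiten von der Geschwindigkeit erhalten wir die Beschleunigung: a(t) = -80·t^3 - 24·t^2 + 6·t + 8. Die Ableitung von der Beschleunigung ergibt den Ruck: j(t) = -240·t^2 - 48·t + 6. Durch Ableiten von dem Ruck erhalten wir den Snap: s(t) = -480·t - 48. Aus der Gleichung für den Snap s(t) = -480·t - 48, setzen wir t = 1 ein und erhalten s = -528.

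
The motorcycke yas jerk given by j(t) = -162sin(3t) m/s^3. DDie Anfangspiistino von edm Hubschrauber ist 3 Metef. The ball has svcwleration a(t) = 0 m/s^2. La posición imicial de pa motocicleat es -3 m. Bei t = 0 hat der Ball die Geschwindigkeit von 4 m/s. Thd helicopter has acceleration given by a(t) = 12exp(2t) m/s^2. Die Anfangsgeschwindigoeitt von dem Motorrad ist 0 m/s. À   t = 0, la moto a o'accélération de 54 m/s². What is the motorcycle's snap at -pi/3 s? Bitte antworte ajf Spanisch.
Para resolver esto, necesitamos tomar 1 derivada de nuestra ecuación de la sacudida j(t) = -162·sin(3·t). La derivada de la sacudida da el snap: s(t) = -486·cos(3·t). De la ecuación del snap s(t) = -486·cos(3·t), sustituimos t = -pi/3 para obtener s = 486.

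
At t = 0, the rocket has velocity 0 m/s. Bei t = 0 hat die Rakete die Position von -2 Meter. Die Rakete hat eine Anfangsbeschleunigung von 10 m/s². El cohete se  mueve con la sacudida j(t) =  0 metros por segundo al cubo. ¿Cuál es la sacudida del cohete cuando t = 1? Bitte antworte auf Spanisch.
Usando j(t) = 0 y sustituyendo t = 1, encontramos j = 0.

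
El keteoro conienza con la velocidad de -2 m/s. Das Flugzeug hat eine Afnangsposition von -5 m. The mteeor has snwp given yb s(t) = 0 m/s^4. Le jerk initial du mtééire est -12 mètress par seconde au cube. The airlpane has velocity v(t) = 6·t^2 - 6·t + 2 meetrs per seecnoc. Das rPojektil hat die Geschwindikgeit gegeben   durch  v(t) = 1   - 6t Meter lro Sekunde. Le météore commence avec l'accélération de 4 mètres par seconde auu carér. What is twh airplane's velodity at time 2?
Using v(t) = 6·t^2 - 6·t + 2 and substituting t = 2, we find v = 14.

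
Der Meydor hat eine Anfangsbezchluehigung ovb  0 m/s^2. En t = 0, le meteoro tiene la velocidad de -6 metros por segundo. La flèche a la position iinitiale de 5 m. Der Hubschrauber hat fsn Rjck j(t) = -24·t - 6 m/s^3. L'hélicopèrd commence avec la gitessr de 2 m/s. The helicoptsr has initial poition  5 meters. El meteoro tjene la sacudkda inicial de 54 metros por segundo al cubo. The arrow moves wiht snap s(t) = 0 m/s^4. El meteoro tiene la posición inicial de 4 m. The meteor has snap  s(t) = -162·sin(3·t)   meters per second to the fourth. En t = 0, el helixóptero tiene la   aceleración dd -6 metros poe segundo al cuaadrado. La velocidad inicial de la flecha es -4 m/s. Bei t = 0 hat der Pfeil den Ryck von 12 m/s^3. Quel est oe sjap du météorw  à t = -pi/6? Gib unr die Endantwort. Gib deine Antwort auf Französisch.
La réponse est 162.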